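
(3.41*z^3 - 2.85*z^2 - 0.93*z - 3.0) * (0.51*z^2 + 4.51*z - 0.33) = 1.7391*z^5 + 13.9256*z^4 - 14.4531*z^3 - 4.7838*z^2 - 13.2231*z + 0.99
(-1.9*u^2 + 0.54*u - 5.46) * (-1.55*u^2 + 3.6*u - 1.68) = 2.945*u^4 - 7.677*u^3 + 13.599*u^2 - 20.5632*u + 9.1728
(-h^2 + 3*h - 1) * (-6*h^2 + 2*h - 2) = 6*h^4 - 20*h^3 + 14*h^2 - 8*h + 2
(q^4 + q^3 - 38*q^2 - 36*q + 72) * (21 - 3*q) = -3*q^5 + 18*q^4 + 135*q^3 - 690*q^2 - 972*q + 1512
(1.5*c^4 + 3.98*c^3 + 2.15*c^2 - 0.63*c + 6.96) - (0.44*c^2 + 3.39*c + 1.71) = 1.5*c^4 + 3.98*c^3 + 1.71*c^2 - 4.02*c + 5.25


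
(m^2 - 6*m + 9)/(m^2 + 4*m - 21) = (m - 3)/(m + 7)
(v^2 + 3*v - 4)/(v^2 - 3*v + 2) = (v + 4)/(v - 2)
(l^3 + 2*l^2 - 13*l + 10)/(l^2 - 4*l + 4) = (l^2 + 4*l - 5)/(l - 2)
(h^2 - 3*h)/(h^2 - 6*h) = (h - 3)/(h - 6)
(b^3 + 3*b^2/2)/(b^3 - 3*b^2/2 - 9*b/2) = b/(b - 3)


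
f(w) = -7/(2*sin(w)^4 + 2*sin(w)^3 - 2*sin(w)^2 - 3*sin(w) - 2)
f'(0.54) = -1.07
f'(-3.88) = 0.18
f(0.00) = 3.50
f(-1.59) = 7.00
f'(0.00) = -5.25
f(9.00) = 2.07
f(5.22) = 6.52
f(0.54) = 1.91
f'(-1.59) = 0.13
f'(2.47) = 0.46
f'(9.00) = 1.72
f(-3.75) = 1.85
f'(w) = -7*(-8*sin(w)^3*cos(w) - 6*sin(w)^2*cos(w) + 4*sin(w)*cos(w) + 3*cos(w))/(2*sin(w)^4 + 2*sin(w)^3 - 2*sin(w)^2 - 3*sin(w) - 2)^2 = 7*(8*sin(w)^3 + 6*sin(w)^2 - 4*sin(w) - 3)*cos(w)/(-2*sin(w)^4 - 2*sin(w)^3 + 2*sin(w)^2 + 3*sin(w) + 2)^2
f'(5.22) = -0.77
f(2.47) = 1.81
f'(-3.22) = 4.53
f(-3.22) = 3.12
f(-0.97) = 6.46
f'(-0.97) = -0.36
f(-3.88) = 1.79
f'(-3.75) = 0.74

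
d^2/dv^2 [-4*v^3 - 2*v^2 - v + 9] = -24*v - 4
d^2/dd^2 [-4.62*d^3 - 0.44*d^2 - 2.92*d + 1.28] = -27.72*d - 0.88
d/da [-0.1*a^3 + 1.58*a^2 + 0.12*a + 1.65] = -0.3*a^2 + 3.16*a + 0.12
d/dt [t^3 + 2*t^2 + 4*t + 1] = 3*t^2 + 4*t + 4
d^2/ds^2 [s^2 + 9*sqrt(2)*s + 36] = 2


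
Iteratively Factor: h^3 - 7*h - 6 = (h - 3)*(h^2 + 3*h + 2) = (h - 3)*(h + 2)*(h + 1)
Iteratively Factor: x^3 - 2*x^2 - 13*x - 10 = (x - 5)*(x^2 + 3*x + 2) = (x - 5)*(x + 2)*(x + 1)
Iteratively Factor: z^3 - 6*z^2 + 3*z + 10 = (z + 1)*(z^2 - 7*z + 10) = (z - 2)*(z + 1)*(z - 5)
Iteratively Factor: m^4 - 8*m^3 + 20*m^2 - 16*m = (m - 2)*(m^3 - 6*m^2 + 8*m) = m*(m - 2)*(m^2 - 6*m + 8) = m*(m - 2)^2*(m - 4)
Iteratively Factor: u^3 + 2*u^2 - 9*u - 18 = (u - 3)*(u^2 + 5*u + 6) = (u - 3)*(u + 2)*(u + 3)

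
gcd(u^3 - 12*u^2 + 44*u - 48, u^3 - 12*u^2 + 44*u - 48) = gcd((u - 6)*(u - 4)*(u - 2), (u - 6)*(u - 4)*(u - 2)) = u^3 - 12*u^2 + 44*u - 48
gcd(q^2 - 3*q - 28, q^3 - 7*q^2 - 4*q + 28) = q - 7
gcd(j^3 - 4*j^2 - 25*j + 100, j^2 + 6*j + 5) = j + 5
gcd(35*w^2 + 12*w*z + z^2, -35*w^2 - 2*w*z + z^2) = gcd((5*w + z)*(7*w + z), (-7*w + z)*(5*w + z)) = 5*w + z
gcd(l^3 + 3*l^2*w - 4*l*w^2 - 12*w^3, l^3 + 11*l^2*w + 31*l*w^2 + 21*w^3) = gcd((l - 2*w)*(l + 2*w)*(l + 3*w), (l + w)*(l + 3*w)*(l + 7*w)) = l + 3*w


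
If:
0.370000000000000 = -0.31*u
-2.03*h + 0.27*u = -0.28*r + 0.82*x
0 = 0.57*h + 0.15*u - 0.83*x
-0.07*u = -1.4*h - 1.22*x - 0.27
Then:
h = -0.04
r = 0.15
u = -1.19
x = -0.24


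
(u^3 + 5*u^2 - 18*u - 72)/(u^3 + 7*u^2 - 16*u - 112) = (u^2 + 9*u + 18)/(u^2 + 11*u + 28)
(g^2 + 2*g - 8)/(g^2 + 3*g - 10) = (g + 4)/(g + 5)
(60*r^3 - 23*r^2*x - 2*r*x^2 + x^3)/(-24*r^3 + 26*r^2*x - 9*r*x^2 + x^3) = (5*r + x)/(-2*r + x)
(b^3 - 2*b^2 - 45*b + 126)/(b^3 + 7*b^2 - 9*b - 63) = (b - 6)/(b + 3)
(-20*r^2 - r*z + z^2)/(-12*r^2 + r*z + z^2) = (-5*r + z)/(-3*r + z)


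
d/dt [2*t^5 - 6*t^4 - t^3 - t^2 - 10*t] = 10*t^4 - 24*t^3 - 3*t^2 - 2*t - 10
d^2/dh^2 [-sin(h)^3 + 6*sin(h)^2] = 9*sin(h)^3 - 24*sin(h)^2 - 6*sin(h) + 12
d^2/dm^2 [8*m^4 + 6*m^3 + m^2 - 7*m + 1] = 96*m^2 + 36*m + 2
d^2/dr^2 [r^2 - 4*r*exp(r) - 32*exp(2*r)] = -4*r*exp(r) - 128*exp(2*r) - 8*exp(r) + 2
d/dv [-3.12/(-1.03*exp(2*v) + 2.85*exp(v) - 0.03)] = (8.892 - 6.4272*exp(v))*exp(v)/(1.03*exp(2*v) - 2.85*exp(v) + 0.03)^2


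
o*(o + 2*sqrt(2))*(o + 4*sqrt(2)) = o^3 + 6*sqrt(2)*o^2 + 16*o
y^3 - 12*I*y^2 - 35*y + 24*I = (y - 8*I)*(y - 3*I)*(y - I)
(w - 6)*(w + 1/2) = w^2 - 11*w/2 - 3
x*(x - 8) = x^2 - 8*x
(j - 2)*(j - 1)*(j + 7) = j^3 + 4*j^2 - 19*j + 14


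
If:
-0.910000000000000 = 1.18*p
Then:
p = -0.77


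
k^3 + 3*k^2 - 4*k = k*(k - 1)*(k + 4)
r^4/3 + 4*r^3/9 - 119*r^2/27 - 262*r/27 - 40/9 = (r/3 + 1)*(r - 4)*(r + 2/3)*(r + 5/3)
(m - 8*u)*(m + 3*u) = m^2 - 5*m*u - 24*u^2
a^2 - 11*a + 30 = (a - 6)*(a - 5)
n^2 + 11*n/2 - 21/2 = (n - 3/2)*(n + 7)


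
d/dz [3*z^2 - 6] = 6*z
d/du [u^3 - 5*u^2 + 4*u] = 3*u^2 - 10*u + 4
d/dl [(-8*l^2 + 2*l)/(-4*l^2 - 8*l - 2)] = (18*l^2 + 8*l - 1)/(4*l^4 + 16*l^3 + 20*l^2 + 8*l + 1)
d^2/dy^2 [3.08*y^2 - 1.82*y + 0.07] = 6.16000000000000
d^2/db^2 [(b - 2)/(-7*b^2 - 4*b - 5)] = 2*(-4*(b - 2)*(7*b + 2)^2 + (21*b - 10)*(7*b^2 + 4*b + 5))/(7*b^2 + 4*b + 5)^3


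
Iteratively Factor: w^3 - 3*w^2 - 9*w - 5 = (w + 1)*(w^2 - 4*w - 5) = (w + 1)^2*(w - 5)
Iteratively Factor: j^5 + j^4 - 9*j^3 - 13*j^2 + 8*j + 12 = (j + 2)*(j^4 - j^3 - 7*j^2 + j + 6) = (j - 3)*(j + 2)*(j^3 + 2*j^2 - j - 2) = (j - 3)*(j + 2)^2*(j^2 - 1) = (j - 3)*(j + 1)*(j + 2)^2*(j - 1)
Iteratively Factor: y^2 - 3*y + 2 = (y - 2)*(y - 1)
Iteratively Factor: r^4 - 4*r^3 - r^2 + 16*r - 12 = (r - 1)*(r^3 - 3*r^2 - 4*r + 12) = (r - 3)*(r - 1)*(r^2 - 4) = (r - 3)*(r - 2)*(r - 1)*(r + 2)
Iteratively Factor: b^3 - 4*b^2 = (b - 4)*(b^2) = b*(b - 4)*(b)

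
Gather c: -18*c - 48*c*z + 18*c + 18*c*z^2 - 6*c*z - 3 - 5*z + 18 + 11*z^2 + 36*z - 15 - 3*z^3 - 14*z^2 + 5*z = c*(18*z^2 - 54*z) - 3*z^3 - 3*z^2 + 36*z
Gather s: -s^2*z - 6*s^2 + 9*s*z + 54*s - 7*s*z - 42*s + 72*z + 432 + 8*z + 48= s^2*(-z - 6) + s*(2*z + 12) + 80*z + 480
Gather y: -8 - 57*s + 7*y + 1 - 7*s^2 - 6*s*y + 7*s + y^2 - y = -7*s^2 - 50*s + y^2 + y*(6 - 6*s) - 7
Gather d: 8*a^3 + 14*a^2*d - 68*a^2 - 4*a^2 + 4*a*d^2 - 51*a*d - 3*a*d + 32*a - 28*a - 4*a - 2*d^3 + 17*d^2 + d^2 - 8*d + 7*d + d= 8*a^3 - 72*a^2 - 2*d^3 + d^2*(4*a + 18) + d*(14*a^2 - 54*a)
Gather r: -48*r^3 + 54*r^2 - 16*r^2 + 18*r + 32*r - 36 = -48*r^3 + 38*r^2 + 50*r - 36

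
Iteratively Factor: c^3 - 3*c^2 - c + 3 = (c - 3)*(c^2 - 1) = (c - 3)*(c - 1)*(c + 1)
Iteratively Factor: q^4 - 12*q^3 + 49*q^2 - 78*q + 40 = (q - 1)*(q^3 - 11*q^2 + 38*q - 40) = (q - 4)*(q - 1)*(q^2 - 7*q + 10) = (q - 5)*(q - 4)*(q - 1)*(q - 2)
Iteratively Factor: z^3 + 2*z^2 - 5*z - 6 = (z - 2)*(z^2 + 4*z + 3) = (z - 2)*(z + 1)*(z + 3)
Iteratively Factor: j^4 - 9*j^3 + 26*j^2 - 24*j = (j - 2)*(j^3 - 7*j^2 + 12*j) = (j - 3)*(j - 2)*(j^2 - 4*j) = j*(j - 3)*(j - 2)*(j - 4)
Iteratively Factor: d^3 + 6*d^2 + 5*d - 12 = (d + 3)*(d^2 + 3*d - 4) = (d + 3)*(d + 4)*(d - 1)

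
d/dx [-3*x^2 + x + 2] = 1 - 6*x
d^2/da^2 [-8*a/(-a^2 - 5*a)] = 16/(a^3 + 15*a^2 + 75*a + 125)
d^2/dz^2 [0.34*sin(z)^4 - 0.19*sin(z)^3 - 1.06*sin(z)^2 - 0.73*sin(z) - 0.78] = -5.44*sin(z)^4 + 1.71*sin(z)^3 + 8.32*sin(z)^2 - 0.41*sin(z) - 2.12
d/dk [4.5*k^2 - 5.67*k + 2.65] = 9.0*k - 5.67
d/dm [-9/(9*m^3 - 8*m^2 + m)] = 9*(27*m^2 - 16*m + 1)/(m^2*(9*m^2 - 8*m + 1)^2)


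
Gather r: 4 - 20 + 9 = -7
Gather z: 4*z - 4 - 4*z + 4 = 0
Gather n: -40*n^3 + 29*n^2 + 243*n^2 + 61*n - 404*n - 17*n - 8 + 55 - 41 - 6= -40*n^3 + 272*n^2 - 360*n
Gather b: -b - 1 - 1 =-b - 2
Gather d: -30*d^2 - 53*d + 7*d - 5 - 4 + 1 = -30*d^2 - 46*d - 8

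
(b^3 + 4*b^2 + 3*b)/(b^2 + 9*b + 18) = b*(b + 1)/(b + 6)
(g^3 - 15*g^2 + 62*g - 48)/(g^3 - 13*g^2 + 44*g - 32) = (g - 6)/(g - 4)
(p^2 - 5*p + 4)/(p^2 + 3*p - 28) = (p - 1)/(p + 7)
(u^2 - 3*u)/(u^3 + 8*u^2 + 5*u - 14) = u*(u - 3)/(u^3 + 8*u^2 + 5*u - 14)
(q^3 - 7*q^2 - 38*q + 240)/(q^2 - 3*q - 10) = (q^2 - 2*q - 48)/(q + 2)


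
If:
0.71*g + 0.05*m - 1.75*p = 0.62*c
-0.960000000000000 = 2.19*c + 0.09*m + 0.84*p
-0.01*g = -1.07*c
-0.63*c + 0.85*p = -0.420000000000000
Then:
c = -0.01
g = -0.83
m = -5.81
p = -0.50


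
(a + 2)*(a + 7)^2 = a^3 + 16*a^2 + 77*a + 98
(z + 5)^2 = z^2 + 10*z + 25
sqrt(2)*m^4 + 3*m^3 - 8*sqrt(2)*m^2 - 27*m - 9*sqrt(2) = (m - 3)*(m + 3)*(m + sqrt(2))*(sqrt(2)*m + 1)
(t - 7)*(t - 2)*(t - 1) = t^3 - 10*t^2 + 23*t - 14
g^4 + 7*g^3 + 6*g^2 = g^2*(g + 1)*(g + 6)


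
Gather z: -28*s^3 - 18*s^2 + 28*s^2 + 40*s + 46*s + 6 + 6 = -28*s^3 + 10*s^2 + 86*s + 12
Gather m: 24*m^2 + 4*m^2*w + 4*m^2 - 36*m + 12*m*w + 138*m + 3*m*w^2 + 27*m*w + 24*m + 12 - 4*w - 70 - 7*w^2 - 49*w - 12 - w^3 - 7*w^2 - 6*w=m^2*(4*w + 28) + m*(3*w^2 + 39*w + 126) - w^3 - 14*w^2 - 59*w - 70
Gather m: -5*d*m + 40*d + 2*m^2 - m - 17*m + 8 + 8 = 40*d + 2*m^2 + m*(-5*d - 18) + 16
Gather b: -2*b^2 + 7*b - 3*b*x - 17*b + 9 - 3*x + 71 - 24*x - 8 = -2*b^2 + b*(-3*x - 10) - 27*x + 72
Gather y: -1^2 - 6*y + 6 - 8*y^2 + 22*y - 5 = -8*y^2 + 16*y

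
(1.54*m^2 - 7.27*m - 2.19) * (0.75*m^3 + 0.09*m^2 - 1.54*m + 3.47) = 1.155*m^5 - 5.3139*m^4 - 4.6684*m^3 + 16.3425*m^2 - 21.8543*m - 7.5993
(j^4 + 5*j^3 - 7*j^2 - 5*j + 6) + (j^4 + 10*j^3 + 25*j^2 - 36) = 2*j^4 + 15*j^3 + 18*j^2 - 5*j - 30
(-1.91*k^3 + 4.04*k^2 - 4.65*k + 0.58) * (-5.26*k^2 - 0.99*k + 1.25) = 10.0466*k^5 - 19.3595*k^4 + 18.0719*k^3 + 6.6027*k^2 - 6.3867*k + 0.725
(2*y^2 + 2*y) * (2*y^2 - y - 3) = 4*y^4 + 2*y^3 - 8*y^2 - 6*y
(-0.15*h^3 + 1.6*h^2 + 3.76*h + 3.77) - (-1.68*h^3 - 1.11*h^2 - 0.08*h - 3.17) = 1.53*h^3 + 2.71*h^2 + 3.84*h + 6.94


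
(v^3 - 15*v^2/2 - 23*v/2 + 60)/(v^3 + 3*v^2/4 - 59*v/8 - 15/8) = 4*(v - 8)/(4*v + 1)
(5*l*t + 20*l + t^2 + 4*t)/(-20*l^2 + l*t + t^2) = (t + 4)/(-4*l + t)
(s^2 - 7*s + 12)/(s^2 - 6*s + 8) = (s - 3)/(s - 2)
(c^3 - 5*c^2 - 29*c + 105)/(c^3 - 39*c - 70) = (c - 3)/(c + 2)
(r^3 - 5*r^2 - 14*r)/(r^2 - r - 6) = r*(r - 7)/(r - 3)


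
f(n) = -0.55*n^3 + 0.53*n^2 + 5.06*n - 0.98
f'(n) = -1.65*n^2 + 1.06*n + 5.06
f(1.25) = 5.10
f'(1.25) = 3.81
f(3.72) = -3.14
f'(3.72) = -13.83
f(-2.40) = -2.47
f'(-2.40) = -6.99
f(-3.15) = 5.53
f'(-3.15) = -14.65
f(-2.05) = -4.39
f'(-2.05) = -4.05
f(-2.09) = -4.22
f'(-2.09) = -4.36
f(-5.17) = 63.03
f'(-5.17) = -44.52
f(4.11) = -9.42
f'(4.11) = -18.46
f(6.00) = -70.34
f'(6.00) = -47.98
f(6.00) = -70.34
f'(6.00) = -47.98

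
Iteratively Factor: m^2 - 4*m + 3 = (m - 1)*(m - 3)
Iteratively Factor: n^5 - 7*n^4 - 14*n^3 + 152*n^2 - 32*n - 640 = (n - 5)*(n^4 - 2*n^3 - 24*n^2 + 32*n + 128) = (n - 5)*(n - 4)*(n^3 + 2*n^2 - 16*n - 32) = (n - 5)*(n - 4)*(n + 2)*(n^2 - 16) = (n - 5)*(n - 4)*(n + 2)*(n + 4)*(n - 4)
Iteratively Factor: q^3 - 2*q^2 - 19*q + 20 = (q - 1)*(q^2 - q - 20) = (q - 1)*(q + 4)*(q - 5)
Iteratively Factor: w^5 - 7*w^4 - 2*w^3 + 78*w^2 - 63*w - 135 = (w - 5)*(w^4 - 2*w^3 - 12*w^2 + 18*w + 27) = (w - 5)*(w + 1)*(w^3 - 3*w^2 - 9*w + 27) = (w - 5)*(w + 1)*(w + 3)*(w^2 - 6*w + 9) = (w - 5)*(w - 3)*(w + 1)*(w + 3)*(w - 3)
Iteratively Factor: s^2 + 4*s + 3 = (s + 3)*(s + 1)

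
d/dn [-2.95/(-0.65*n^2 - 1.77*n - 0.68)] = (-3.835*n - 5.2215)/(0.65*n^2 + 1.77*n + 0.68)^2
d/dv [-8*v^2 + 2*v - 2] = 2 - 16*v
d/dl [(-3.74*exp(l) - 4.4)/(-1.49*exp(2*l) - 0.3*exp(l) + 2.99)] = (-(2.98*exp(l) + 0.3)*(3.74*exp(l) + 4.4) + 5.5726*exp(2*l) + 1.122*exp(l) - 11.1826)*exp(l)/(1.49*exp(2*l) + 0.3*exp(l) - 2.99)^2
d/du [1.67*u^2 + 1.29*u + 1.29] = 3.34*u + 1.29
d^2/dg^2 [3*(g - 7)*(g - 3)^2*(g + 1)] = 36*g^2 - 216*g + 228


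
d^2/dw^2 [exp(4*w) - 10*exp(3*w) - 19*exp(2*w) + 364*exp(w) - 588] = (16*exp(3*w) - 90*exp(2*w) - 76*exp(w) + 364)*exp(w)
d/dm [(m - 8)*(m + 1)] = 2*m - 7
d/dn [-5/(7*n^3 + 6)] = 105*n^2/(7*n^3 + 6)^2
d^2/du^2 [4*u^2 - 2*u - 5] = 8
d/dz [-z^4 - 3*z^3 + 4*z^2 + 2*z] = -4*z^3 - 9*z^2 + 8*z + 2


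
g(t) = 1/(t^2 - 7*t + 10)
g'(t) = (7 - 2*t)/(t^2 - 7*t + 10)^2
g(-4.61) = 0.02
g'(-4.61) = 0.00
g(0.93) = 0.23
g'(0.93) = 0.27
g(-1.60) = 0.04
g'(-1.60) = 0.02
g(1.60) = 0.74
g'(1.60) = 2.05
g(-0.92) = 0.06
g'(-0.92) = 0.03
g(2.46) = -0.86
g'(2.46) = 1.52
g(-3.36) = 0.02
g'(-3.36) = 0.01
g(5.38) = 0.78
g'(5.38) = -2.28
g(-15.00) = 0.00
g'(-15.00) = 0.00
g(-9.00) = 0.01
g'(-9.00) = 0.00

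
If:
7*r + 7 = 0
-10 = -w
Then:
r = -1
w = 10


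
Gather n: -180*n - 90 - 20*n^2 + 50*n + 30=-20*n^2 - 130*n - 60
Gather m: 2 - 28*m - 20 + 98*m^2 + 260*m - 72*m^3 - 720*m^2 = -72*m^3 - 622*m^2 + 232*m - 18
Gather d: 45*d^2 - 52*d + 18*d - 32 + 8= 45*d^2 - 34*d - 24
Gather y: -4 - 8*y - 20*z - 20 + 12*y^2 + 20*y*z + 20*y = 12*y^2 + y*(20*z + 12) - 20*z - 24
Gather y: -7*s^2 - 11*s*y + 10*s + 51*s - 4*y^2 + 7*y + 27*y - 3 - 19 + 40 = -7*s^2 + 61*s - 4*y^2 + y*(34 - 11*s) + 18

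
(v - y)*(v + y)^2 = v^3 + v^2*y - v*y^2 - y^3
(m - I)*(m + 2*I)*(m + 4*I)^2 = m^4 + 9*I*m^3 - 22*m^2 - 32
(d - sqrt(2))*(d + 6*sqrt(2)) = d^2 + 5*sqrt(2)*d - 12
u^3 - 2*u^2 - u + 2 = (u - 2)*(u - 1)*(u + 1)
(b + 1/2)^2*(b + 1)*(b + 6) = b^4 + 8*b^3 + 53*b^2/4 + 31*b/4 + 3/2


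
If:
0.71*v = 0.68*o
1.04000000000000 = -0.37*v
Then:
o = -2.93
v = -2.81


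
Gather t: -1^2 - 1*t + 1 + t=0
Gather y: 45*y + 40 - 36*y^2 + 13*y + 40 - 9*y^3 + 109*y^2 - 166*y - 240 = -9*y^3 + 73*y^2 - 108*y - 160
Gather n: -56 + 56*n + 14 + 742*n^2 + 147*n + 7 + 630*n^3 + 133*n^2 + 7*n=630*n^3 + 875*n^2 + 210*n - 35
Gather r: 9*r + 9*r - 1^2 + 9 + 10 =18*r + 18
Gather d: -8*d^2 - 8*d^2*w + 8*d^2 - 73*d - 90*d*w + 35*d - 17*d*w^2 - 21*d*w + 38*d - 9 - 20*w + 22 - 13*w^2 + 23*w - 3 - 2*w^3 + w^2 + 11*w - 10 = -8*d^2*w + d*(-17*w^2 - 111*w) - 2*w^3 - 12*w^2 + 14*w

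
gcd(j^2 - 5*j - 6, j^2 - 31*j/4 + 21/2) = j - 6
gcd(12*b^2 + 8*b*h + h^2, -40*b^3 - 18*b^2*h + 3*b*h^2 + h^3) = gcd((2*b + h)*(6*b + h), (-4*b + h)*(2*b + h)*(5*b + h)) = 2*b + h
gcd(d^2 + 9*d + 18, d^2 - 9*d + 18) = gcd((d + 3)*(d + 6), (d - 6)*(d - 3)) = 1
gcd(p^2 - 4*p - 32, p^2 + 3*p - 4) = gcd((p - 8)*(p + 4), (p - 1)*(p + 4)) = p + 4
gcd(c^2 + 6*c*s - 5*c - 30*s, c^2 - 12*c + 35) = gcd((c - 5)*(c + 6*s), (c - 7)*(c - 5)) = c - 5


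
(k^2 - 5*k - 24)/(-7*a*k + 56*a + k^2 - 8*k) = (-k - 3)/(7*a - k)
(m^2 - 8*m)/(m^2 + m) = (m - 8)/(m + 1)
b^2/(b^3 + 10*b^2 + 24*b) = b/(b^2 + 10*b + 24)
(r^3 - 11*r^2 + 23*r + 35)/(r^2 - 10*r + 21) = (r^2 - 4*r - 5)/(r - 3)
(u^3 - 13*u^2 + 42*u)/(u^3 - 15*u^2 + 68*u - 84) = u/(u - 2)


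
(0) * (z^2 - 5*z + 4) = 0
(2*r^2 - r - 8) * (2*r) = 4*r^3 - 2*r^2 - 16*r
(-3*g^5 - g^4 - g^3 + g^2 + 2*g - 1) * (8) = -24*g^5 - 8*g^4 - 8*g^3 + 8*g^2 + 16*g - 8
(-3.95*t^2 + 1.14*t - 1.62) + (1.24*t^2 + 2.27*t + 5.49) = -2.71*t^2 + 3.41*t + 3.87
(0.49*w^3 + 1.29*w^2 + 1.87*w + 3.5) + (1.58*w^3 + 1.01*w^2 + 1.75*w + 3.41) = 2.07*w^3 + 2.3*w^2 + 3.62*w + 6.91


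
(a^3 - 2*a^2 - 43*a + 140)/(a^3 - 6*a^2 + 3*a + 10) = (a^2 + 3*a - 28)/(a^2 - a - 2)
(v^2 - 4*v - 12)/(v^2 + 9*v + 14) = (v - 6)/(v + 7)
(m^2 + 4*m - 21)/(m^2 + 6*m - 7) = (m - 3)/(m - 1)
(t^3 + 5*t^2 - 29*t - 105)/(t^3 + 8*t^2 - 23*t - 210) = (t + 3)/(t + 6)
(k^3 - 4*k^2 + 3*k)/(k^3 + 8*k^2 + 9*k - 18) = k*(k - 3)/(k^2 + 9*k + 18)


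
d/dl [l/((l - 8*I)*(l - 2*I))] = (-l^2 - 16)/(l^4 - 20*I*l^3 - 132*l^2 + 320*I*l + 256)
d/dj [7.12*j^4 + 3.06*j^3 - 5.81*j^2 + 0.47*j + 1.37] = 28.48*j^3 + 9.18*j^2 - 11.62*j + 0.47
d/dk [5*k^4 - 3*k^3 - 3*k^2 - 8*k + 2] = 20*k^3 - 9*k^2 - 6*k - 8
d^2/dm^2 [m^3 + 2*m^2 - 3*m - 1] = 6*m + 4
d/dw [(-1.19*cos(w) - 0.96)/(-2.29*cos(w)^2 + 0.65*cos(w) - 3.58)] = (2.7251*cos(w)^2 + 4.3968*cos(w) - 4.8842)*sin(w)/(5.2441*cos(w)^4 - 2.977*cos(w)^3 + 16.8189*cos(w)^2 - 4.654*cos(w) + 12.8164)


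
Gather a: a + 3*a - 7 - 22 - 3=4*a - 32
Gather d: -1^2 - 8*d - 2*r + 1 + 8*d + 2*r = 0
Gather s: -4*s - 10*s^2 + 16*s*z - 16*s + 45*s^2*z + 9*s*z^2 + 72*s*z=s^2*(45*z - 10) + s*(9*z^2 + 88*z - 20)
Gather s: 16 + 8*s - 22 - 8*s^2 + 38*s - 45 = -8*s^2 + 46*s - 51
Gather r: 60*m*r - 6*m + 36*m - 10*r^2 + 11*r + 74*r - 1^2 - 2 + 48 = 30*m - 10*r^2 + r*(60*m + 85) + 45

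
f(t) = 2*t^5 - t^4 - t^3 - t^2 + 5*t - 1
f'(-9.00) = 68306.00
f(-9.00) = -124057.00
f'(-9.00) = 68306.00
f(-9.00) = -124057.00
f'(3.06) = 732.95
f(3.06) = 425.19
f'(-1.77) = 119.47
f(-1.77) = -52.00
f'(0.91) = 4.54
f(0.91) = 2.53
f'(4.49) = 3637.76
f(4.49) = 3154.08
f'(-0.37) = 5.72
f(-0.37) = -2.97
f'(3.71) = 1646.53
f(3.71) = 1168.99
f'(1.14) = 9.78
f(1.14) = 4.08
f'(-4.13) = 3153.25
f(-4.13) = -2662.35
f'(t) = 10*t^4 - 4*t^3 - 3*t^2 - 2*t + 5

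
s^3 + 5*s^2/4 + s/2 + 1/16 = (s + 1/4)*(s + 1/2)^2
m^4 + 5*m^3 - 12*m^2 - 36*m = m*(m - 3)*(m + 2)*(m + 6)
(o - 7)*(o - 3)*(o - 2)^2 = o^4 - 14*o^3 + 65*o^2 - 124*o + 84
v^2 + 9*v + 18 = (v + 3)*(v + 6)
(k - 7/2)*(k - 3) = k^2 - 13*k/2 + 21/2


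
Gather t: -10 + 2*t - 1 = 2*t - 11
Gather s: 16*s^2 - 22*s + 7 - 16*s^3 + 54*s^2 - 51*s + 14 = -16*s^3 + 70*s^2 - 73*s + 21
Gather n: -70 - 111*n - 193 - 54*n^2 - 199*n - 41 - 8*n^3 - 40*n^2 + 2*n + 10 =-8*n^3 - 94*n^2 - 308*n - 294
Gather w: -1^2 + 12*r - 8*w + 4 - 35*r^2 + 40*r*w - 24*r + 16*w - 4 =-35*r^2 - 12*r + w*(40*r + 8) - 1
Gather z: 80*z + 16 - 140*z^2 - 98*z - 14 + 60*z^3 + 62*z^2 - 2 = 60*z^3 - 78*z^2 - 18*z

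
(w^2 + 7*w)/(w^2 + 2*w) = (w + 7)/(w + 2)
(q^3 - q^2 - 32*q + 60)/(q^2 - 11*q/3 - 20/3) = 3*(q^2 + 4*q - 12)/(3*q + 4)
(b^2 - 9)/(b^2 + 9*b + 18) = (b - 3)/(b + 6)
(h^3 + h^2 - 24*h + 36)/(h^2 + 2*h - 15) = (h^2 + 4*h - 12)/(h + 5)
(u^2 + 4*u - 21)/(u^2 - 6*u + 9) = (u + 7)/(u - 3)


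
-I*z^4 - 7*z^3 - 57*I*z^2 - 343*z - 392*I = (z - 8*I)*(z - 7*I)*(z + 7*I)*(-I*z + 1)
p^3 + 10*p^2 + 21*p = p*(p + 3)*(p + 7)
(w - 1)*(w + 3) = w^2 + 2*w - 3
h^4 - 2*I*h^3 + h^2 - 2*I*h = h*(h - 2*I)*(h - I)*(h + I)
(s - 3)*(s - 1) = s^2 - 4*s + 3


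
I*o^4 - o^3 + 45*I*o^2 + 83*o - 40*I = (o - 5*I)*(o - I)*(o + 8*I)*(I*o + 1)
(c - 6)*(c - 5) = c^2 - 11*c + 30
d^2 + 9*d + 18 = (d + 3)*(d + 6)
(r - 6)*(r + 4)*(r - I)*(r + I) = r^4 - 2*r^3 - 23*r^2 - 2*r - 24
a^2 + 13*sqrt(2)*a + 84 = (a + 6*sqrt(2))*(a + 7*sqrt(2))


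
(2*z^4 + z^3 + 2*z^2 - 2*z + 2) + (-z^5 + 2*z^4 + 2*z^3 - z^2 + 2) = -z^5 + 4*z^4 + 3*z^3 + z^2 - 2*z + 4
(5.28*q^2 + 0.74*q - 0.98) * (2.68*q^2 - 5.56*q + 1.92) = 14.1504*q^4 - 27.3736*q^3 + 3.3968*q^2 + 6.8696*q - 1.8816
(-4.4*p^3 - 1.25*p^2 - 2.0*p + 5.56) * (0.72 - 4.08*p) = 17.952*p^4 + 1.932*p^3 + 7.26*p^2 - 24.1248*p + 4.0032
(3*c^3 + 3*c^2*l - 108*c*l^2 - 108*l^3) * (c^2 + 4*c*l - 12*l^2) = 3*c^5 + 15*c^4*l - 132*c^3*l^2 - 576*c^2*l^3 + 864*c*l^4 + 1296*l^5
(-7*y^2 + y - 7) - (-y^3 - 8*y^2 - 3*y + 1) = y^3 + y^2 + 4*y - 8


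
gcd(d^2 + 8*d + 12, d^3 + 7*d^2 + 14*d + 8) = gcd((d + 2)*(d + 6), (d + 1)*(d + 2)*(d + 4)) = d + 2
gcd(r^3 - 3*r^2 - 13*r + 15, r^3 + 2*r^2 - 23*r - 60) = r^2 - 2*r - 15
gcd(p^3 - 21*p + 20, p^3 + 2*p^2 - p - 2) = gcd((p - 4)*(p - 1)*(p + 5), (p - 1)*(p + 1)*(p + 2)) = p - 1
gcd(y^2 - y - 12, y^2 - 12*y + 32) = y - 4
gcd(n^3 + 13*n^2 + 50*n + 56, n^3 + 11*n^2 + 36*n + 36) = n + 2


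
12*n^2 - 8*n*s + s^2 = (-6*n + s)*(-2*n + s)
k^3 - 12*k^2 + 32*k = k*(k - 8)*(k - 4)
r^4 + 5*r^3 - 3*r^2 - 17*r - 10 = (r - 2)*(r + 1)^2*(r + 5)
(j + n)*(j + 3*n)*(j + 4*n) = j^3 + 8*j^2*n + 19*j*n^2 + 12*n^3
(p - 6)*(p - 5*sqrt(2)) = p^2 - 5*sqrt(2)*p - 6*p + 30*sqrt(2)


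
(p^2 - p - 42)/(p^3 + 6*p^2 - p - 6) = (p - 7)/(p^2 - 1)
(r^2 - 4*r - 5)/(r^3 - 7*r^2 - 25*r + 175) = (r + 1)/(r^2 - 2*r - 35)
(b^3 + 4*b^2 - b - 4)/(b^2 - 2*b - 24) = (b^2 - 1)/(b - 6)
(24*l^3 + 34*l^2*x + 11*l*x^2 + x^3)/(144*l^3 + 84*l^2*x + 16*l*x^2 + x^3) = (l + x)/(6*l + x)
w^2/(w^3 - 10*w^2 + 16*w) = w/(w^2 - 10*w + 16)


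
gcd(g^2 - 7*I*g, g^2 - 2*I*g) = g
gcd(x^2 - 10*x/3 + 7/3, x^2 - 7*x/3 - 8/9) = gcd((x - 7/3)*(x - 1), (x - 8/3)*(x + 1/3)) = 1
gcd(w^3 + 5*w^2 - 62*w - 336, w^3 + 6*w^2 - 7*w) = w + 7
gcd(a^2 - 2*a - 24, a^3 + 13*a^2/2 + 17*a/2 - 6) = a + 4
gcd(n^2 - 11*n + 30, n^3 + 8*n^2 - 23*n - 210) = n - 5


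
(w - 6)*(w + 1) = w^2 - 5*w - 6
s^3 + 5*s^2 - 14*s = s*(s - 2)*(s + 7)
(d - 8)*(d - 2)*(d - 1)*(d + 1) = d^4 - 10*d^3 + 15*d^2 + 10*d - 16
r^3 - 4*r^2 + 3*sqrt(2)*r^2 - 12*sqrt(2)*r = r*(r - 4)*(r + 3*sqrt(2))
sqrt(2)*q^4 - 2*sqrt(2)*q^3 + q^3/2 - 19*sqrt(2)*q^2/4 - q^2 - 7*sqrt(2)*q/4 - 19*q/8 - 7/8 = (q - 7/2)*(q + 1/2)*(q + 1)*(sqrt(2)*q + 1/2)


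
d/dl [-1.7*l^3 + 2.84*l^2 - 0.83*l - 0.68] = -5.1*l^2 + 5.68*l - 0.83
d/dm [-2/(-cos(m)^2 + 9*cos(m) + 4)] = 2*(2*cos(m) - 9)*sin(m)/(sin(m)^2 + 9*cos(m) + 3)^2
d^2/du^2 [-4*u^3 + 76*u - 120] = -24*u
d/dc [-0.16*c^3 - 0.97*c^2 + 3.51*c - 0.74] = -0.48*c^2 - 1.94*c + 3.51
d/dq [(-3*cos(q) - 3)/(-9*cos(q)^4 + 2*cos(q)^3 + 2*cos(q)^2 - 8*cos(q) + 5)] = 12*(27*cos(q)^4 + 32*cos(q)^3 - 8*cos(q)^2 - 4*cos(q) + 13)*sin(q)/(-18*sin(q)^4 + 32*sin(q)^2 - 13*cos(q) + cos(3*q) - 4)^2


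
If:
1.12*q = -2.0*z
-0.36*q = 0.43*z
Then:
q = 0.00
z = 0.00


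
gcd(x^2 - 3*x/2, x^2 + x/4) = x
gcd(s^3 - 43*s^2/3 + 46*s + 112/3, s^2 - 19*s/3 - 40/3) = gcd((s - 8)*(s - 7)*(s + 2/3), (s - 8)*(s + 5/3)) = s - 8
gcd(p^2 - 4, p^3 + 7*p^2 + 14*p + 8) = p + 2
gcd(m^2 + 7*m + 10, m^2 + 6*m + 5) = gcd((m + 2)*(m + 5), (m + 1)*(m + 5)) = m + 5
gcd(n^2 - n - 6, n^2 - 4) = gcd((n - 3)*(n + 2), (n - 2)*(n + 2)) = n + 2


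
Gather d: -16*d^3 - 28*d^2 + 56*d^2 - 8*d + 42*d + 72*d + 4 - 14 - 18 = -16*d^3 + 28*d^2 + 106*d - 28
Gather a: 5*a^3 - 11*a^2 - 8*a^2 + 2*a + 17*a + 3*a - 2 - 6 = 5*a^3 - 19*a^2 + 22*a - 8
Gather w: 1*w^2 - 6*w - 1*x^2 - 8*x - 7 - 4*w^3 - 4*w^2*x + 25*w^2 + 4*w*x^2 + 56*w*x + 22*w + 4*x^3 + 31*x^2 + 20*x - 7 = -4*w^3 + w^2*(26 - 4*x) + w*(4*x^2 + 56*x + 16) + 4*x^3 + 30*x^2 + 12*x - 14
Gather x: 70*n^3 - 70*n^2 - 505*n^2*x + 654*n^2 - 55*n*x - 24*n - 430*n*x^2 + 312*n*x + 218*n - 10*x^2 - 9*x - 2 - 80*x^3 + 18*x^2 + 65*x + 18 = 70*n^3 + 584*n^2 + 194*n - 80*x^3 + x^2*(8 - 430*n) + x*(-505*n^2 + 257*n + 56) + 16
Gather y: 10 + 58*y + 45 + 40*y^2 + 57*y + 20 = 40*y^2 + 115*y + 75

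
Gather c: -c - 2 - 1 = -c - 3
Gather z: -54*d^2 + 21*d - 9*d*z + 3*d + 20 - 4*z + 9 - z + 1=-54*d^2 + 24*d + z*(-9*d - 5) + 30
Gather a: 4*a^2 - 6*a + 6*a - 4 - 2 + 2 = 4*a^2 - 4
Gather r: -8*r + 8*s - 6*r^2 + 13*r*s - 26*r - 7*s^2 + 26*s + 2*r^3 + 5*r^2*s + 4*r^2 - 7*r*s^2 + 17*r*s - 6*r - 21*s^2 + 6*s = 2*r^3 + r^2*(5*s - 2) + r*(-7*s^2 + 30*s - 40) - 28*s^2 + 40*s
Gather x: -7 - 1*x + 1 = -x - 6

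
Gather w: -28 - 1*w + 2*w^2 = 2*w^2 - w - 28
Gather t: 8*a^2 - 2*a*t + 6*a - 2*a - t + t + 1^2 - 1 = 8*a^2 - 2*a*t + 4*a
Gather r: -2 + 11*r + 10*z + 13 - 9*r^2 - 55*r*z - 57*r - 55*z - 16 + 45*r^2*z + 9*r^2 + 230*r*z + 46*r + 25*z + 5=45*r^2*z + 175*r*z - 20*z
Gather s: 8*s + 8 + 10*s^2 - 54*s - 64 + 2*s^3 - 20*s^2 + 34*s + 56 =2*s^3 - 10*s^2 - 12*s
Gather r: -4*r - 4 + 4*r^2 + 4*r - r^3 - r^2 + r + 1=-r^3 + 3*r^2 + r - 3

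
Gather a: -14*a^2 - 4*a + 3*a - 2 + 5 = -14*a^2 - a + 3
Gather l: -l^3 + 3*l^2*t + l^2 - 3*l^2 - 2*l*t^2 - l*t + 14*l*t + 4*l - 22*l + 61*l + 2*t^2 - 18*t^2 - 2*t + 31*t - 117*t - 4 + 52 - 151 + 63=-l^3 + l^2*(3*t - 2) + l*(-2*t^2 + 13*t + 43) - 16*t^2 - 88*t - 40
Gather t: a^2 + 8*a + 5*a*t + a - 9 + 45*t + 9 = a^2 + 9*a + t*(5*a + 45)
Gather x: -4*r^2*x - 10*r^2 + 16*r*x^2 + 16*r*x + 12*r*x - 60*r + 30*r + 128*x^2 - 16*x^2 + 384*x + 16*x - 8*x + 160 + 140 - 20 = -10*r^2 - 30*r + x^2*(16*r + 112) + x*(-4*r^2 + 28*r + 392) + 280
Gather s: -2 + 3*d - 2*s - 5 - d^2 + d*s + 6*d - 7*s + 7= -d^2 + 9*d + s*(d - 9)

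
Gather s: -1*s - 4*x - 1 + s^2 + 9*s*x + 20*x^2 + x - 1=s^2 + s*(9*x - 1) + 20*x^2 - 3*x - 2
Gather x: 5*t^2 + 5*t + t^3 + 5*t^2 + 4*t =t^3 + 10*t^2 + 9*t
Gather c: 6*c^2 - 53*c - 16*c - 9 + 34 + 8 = 6*c^2 - 69*c + 33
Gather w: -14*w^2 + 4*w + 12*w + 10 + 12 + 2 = -14*w^2 + 16*w + 24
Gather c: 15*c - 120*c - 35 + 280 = 245 - 105*c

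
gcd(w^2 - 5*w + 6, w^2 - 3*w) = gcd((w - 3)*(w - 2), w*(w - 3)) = w - 3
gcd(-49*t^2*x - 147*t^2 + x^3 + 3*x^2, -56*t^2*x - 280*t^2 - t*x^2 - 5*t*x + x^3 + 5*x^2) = 7*t + x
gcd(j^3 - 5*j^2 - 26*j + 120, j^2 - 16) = j - 4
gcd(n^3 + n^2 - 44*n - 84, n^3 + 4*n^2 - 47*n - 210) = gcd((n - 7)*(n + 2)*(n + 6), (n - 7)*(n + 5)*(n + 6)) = n^2 - n - 42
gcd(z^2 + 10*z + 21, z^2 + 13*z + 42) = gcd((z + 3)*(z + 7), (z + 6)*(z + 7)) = z + 7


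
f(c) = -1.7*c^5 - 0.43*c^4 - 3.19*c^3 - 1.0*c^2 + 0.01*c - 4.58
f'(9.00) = -57815.54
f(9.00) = -105615.53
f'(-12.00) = -174637.91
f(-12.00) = 419461.54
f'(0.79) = -11.70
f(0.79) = -7.46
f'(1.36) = -53.82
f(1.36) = -23.82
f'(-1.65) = -78.02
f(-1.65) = 24.61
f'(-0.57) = -2.54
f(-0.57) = -4.26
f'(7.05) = -22090.31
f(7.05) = -31841.25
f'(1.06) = -25.64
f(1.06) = -12.31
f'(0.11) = -0.33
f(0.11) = -4.60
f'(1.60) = -90.44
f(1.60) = -40.83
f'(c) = -8.5*c^4 - 1.72*c^3 - 9.57*c^2 - 2.0*c + 0.01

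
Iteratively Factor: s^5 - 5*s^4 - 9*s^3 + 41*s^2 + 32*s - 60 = (s + 2)*(s^4 - 7*s^3 + 5*s^2 + 31*s - 30) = (s + 2)^2*(s^3 - 9*s^2 + 23*s - 15) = (s - 3)*(s + 2)^2*(s^2 - 6*s + 5) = (s - 5)*(s - 3)*(s + 2)^2*(s - 1)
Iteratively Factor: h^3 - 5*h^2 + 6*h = (h - 3)*(h^2 - 2*h) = h*(h - 3)*(h - 2)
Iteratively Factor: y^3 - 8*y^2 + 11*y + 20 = (y + 1)*(y^2 - 9*y + 20) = (y - 4)*(y + 1)*(y - 5)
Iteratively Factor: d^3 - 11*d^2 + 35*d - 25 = (d - 5)*(d^2 - 6*d + 5) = (d - 5)*(d - 1)*(d - 5)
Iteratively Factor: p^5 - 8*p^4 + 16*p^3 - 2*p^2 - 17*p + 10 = (p - 5)*(p^4 - 3*p^3 + p^2 + 3*p - 2) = (p - 5)*(p - 1)*(p^3 - 2*p^2 - p + 2) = (p - 5)*(p - 1)^2*(p^2 - p - 2) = (p - 5)*(p - 2)*(p - 1)^2*(p + 1)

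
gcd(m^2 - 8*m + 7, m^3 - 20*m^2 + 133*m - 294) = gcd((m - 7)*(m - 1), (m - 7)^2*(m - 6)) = m - 7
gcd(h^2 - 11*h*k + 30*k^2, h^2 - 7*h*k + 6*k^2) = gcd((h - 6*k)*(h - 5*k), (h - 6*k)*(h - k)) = h - 6*k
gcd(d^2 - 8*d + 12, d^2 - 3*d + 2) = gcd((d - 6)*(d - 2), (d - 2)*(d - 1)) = d - 2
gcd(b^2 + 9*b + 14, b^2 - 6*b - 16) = b + 2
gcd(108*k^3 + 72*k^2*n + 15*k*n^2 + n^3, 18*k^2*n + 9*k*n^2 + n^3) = 18*k^2 + 9*k*n + n^2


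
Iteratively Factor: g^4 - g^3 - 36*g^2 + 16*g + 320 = (g + 4)*(g^3 - 5*g^2 - 16*g + 80) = (g - 4)*(g + 4)*(g^2 - g - 20) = (g - 5)*(g - 4)*(g + 4)*(g + 4)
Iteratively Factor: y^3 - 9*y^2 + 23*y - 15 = (y - 3)*(y^2 - 6*y + 5) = (y - 5)*(y - 3)*(y - 1)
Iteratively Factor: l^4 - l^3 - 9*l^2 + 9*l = (l - 3)*(l^3 + 2*l^2 - 3*l) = (l - 3)*(l + 3)*(l^2 - l) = l*(l - 3)*(l + 3)*(l - 1)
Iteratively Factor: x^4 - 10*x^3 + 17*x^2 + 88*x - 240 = (x - 5)*(x^3 - 5*x^2 - 8*x + 48) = (x - 5)*(x + 3)*(x^2 - 8*x + 16) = (x - 5)*(x - 4)*(x + 3)*(x - 4)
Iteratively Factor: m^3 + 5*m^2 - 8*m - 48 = (m - 3)*(m^2 + 8*m + 16) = (m - 3)*(m + 4)*(m + 4)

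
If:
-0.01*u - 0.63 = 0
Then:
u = -63.00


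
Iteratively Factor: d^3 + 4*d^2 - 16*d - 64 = (d + 4)*(d^2 - 16) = (d - 4)*(d + 4)*(d + 4)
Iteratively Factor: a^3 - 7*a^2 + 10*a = (a - 2)*(a^2 - 5*a) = (a - 5)*(a - 2)*(a)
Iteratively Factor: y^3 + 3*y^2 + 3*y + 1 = (y + 1)*(y^2 + 2*y + 1) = (y + 1)^2*(y + 1)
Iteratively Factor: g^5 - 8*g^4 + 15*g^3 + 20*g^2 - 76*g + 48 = (g - 2)*(g^4 - 6*g^3 + 3*g^2 + 26*g - 24) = (g - 3)*(g - 2)*(g^3 - 3*g^2 - 6*g + 8) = (g - 3)*(g - 2)*(g + 2)*(g^2 - 5*g + 4) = (g - 4)*(g - 3)*(g - 2)*(g + 2)*(g - 1)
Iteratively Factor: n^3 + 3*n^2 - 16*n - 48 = (n - 4)*(n^2 + 7*n + 12) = (n - 4)*(n + 4)*(n + 3)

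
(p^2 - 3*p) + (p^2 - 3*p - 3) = 2*p^2 - 6*p - 3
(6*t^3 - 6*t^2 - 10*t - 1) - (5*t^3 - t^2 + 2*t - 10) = t^3 - 5*t^2 - 12*t + 9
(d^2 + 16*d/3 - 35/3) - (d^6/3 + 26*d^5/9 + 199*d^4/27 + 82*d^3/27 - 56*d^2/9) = -d^6/3 - 26*d^5/9 - 199*d^4/27 - 82*d^3/27 + 65*d^2/9 + 16*d/3 - 35/3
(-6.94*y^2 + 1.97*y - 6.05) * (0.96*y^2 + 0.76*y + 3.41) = -6.6624*y^4 - 3.3832*y^3 - 27.9762*y^2 + 2.1197*y - 20.6305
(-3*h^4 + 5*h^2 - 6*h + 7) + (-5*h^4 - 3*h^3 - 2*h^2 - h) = -8*h^4 - 3*h^3 + 3*h^2 - 7*h + 7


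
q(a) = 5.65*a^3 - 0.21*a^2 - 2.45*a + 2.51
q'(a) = 16.95*a^2 - 0.42*a - 2.45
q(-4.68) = -569.77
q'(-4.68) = 370.76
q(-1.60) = -17.25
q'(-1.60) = 41.61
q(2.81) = 119.33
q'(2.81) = 130.21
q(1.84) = 32.49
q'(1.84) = 54.16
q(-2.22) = -54.90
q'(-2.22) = 82.02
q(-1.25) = -5.79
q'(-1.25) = 24.56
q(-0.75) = 1.85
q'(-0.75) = 7.40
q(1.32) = 11.90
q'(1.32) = 26.53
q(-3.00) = -144.58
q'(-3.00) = 151.36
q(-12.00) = -9761.53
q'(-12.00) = 2443.39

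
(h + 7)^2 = h^2 + 14*h + 49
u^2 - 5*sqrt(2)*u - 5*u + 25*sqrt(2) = (u - 5)*(u - 5*sqrt(2))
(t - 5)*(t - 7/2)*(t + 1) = t^3 - 15*t^2/2 + 9*t + 35/2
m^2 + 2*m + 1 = (m + 1)^2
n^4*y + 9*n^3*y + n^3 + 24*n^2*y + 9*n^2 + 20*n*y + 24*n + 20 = (n + 2)^2*(n + 5)*(n*y + 1)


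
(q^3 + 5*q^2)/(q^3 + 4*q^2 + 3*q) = q*(q + 5)/(q^2 + 4*q + 3)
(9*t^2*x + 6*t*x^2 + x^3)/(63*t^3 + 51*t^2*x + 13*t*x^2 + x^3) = x/(7*t + x)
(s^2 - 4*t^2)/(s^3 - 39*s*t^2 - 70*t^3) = (s - 2*t)/(s^2 - 2*s*t - 35*t^2)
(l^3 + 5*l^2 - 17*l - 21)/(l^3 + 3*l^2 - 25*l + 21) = (l + 1)/(l - 1)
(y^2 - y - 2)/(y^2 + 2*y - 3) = (y^2 - y - 2)/(y^2 + 2*y - 3)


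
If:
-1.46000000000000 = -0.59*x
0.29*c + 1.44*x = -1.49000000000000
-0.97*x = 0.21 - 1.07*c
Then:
No Solution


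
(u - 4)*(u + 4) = u^2 - 16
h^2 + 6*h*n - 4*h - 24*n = (h - 4)*(h + 6*n)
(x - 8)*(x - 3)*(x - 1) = x^3 - 12*x^2 + 35*x - 24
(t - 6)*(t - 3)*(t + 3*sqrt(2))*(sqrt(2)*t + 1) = sqrt(2)*t^4 - 9*sqrt(2)*t^3 + 7*t^3 - 63*t^2 + 21*sqrt(2)*t^2 - 27*sqrt(2)*t + 126*t + 54*sqrt(2)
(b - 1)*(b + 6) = b^2 + 5*b - 6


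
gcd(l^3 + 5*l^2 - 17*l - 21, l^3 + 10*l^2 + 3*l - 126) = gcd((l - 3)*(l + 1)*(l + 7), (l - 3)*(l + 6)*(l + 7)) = l^2 + 4*l - 21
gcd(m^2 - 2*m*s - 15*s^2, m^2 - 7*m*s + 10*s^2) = -m + 5*s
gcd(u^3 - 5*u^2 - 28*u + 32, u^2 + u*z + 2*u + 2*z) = 1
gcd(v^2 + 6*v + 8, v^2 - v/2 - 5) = v + 2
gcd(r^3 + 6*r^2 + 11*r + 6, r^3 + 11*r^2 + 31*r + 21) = r^2 + 4*r + 3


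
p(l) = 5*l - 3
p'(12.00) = 5.00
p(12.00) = 57.00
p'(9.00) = 5.00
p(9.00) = 42.00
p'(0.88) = 5.00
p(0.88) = 1.40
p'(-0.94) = 5.00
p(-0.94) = -7.70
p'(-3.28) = 5.00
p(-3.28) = -19.40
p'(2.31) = 5.00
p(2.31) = 8.55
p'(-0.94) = 5.00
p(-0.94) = -7.70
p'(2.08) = 5.00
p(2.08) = 7.40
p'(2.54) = 5.00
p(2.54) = 9.70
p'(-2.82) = 5.00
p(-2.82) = -17.10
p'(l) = 5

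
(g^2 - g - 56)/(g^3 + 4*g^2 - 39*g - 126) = (g - 8)/(g^2 - 3*g - 18)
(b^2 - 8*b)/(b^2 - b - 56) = b/(b + 7)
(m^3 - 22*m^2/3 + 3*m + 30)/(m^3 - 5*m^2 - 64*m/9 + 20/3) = 3*(m - 3)/(3*m - 2)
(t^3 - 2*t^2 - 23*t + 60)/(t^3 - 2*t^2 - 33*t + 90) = (t^2 + t - 20)/(t^2 + t - 30)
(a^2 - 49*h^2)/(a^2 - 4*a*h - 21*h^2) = (a + 7*h)/(a + 3*h)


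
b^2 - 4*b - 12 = (b - 6)*(b + 2)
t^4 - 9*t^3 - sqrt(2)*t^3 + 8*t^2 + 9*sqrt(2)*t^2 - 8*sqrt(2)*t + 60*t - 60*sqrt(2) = (t - 6)*(t - 5)*(t + 2)*(t - sqrt(2))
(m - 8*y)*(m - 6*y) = m^2 - 14*m*y + 48*y^2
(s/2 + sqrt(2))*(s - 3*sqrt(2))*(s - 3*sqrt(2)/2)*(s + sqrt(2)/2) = s^4/2 - sqrt(2)*s^3 - 23*s^2/4 + 27*sqrt(2)*s/4 + 9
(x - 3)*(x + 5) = x^2 + 2*x - 15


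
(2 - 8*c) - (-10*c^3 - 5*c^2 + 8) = 10*c^3 + 5*c^2 - 8*c - 6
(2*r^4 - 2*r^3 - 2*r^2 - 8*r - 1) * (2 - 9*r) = -18*r^5 + 22*r^4 + 14*r^3 + 68*r^2 - 7*r - 2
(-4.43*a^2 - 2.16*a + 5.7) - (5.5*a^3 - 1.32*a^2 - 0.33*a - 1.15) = -5.5*a^3 - 3.11*a^2 - 1.83*a + 6.85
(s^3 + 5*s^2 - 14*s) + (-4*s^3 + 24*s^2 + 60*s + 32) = -3*s^3 + 29*s^2 + 46*s + 32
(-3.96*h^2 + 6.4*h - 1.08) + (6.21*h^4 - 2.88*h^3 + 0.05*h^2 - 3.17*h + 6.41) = 6.21*h^4 - 2.88*h^3 - 3.91*h^2 + 3.23*h + 5.33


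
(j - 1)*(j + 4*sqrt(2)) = j^2 - j + 4*sqrt(2)*j - 4*sqrt(2)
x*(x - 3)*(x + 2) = x^3 - x^2 - 6*x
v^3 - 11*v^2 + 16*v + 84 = (v - 7)*(v - 6)*(v + 2)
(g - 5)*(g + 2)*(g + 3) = g^3 - 19*g - 30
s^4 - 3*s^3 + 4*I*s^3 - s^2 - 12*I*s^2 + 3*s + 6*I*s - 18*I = (s - 3)*(s - I)*(s + 2*I)*(s + 3*I)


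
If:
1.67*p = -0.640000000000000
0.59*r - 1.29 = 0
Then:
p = -0.38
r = 2.19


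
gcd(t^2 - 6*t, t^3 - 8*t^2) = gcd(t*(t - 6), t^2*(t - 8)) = t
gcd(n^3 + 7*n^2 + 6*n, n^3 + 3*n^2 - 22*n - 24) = n^2 + 7*n + 6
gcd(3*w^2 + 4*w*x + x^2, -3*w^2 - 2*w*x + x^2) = w + x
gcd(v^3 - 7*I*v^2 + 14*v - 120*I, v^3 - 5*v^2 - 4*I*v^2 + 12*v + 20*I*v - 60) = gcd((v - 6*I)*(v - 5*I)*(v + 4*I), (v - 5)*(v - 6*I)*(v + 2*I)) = v - 6*I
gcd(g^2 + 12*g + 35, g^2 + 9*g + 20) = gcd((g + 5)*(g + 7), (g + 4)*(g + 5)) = g + 5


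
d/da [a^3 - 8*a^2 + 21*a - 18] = 3*a^2 - 16*a + 21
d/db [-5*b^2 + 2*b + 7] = 2 - 10*b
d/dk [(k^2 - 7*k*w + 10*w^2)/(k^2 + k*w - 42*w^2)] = 4*w*(2*k^2 - 26*k*w + 71*w^2)/(k^4 + 2*k^3*w - 83*k^2*w^2 - 84*k*w^3 + 1764*w^4)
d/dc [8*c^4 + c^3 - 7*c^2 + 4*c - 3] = 32*c^3 + 3*c^2 - 14*c + 4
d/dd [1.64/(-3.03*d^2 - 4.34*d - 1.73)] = (9.9384*d + 7.1176)/(3.03*d^2 + 4.34*d + 1.73)^2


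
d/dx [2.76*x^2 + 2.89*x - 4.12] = 5.52*x + 2.89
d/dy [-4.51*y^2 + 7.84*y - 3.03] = 7.84 - 9.02*y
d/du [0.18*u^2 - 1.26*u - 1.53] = 0.36*u - 1.26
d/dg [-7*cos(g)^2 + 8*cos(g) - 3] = 2*(7*cos(g) - 4)*sin(g)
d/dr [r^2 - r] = 2*r - 1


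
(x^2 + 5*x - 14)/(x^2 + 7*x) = (x - 2)/x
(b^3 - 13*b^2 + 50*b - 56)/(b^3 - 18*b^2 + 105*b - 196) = (b - 2)/(b - 7)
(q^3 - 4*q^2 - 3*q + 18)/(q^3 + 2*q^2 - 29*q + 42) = (q^2 - q - 6)/(q^2 + 5*q - 14)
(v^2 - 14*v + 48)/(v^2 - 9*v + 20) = (v^2 - 14*v + 48)/(v^2 - 9*v + 20)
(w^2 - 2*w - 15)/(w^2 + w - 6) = (w - 5)/(w - 2)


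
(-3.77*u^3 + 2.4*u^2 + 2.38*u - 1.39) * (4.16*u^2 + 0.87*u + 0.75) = -15.6832*u^5 + 6.7041*u^4 + 9.1613*u^3 - 1.9118*u^2 + 0.5757*u - 1.0425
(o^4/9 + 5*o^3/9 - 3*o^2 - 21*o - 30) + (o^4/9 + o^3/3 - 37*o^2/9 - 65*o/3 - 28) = 2*o^4/9 + 8*o^3/9 - 64*o^2/9 - 128*o/3 - 58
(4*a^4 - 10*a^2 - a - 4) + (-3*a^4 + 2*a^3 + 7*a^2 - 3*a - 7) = a^4 + 2*a^3 - 3*a^2 - 4*a - 11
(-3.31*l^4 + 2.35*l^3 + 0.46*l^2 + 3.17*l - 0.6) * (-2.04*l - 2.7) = 6.7524*l^5 + 4.143*l^4 - 7.2834*l^3 - 7.7088*l^2 - 7.335*l + 1.62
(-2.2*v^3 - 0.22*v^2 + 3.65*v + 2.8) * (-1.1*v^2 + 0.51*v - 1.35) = 2.42*v^5 - 0.88*v^4 - 1.1572*v^3 - 0.9215*v^2 - 3.4995*v - 3.78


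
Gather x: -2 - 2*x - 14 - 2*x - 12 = -4*x - 28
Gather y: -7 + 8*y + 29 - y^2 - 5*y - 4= -y^2 + 3*y + 18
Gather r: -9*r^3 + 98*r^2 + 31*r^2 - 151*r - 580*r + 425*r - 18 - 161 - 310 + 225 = -9*r^3 + 129*r^2 - 306*r - 264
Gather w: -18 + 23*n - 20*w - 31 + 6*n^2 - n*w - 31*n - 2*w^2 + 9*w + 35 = 6*n^2 - 8*n - 2*w^2 + w*(-n - 11) - 14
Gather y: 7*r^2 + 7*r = 7*r^2 + 7*r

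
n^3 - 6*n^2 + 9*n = n*(n - 3)^2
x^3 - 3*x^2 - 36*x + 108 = (x - 6)*(x - 3)*(x + 6)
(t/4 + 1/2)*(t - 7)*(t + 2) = t^3/4 - 3*t^2/4 - 6*t - 7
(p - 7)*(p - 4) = p^2 - 11*p + 28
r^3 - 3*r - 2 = (r - 2)*(r + 1)^2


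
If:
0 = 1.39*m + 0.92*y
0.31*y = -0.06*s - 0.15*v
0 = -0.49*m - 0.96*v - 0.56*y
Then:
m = -0.661870503597122*y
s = -4.55290767386091*y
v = -0.245503597122302*y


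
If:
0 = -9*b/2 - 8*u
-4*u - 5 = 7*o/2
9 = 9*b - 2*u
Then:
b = 8/9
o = -6/7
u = -1/2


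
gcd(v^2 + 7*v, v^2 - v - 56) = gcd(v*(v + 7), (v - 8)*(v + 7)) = v + 7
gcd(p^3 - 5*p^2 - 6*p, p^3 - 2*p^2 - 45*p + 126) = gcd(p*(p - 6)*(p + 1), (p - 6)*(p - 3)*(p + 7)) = p - 6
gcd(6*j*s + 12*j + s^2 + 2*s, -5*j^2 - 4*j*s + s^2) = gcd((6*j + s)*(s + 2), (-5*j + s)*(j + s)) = 1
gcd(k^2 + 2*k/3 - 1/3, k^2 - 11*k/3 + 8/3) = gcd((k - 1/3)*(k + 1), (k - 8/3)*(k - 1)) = 1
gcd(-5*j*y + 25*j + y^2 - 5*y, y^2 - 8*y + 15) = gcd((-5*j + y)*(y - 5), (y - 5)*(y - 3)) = y - 5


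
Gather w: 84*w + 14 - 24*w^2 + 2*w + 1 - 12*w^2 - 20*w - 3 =-36*w^2 + 66*w + 12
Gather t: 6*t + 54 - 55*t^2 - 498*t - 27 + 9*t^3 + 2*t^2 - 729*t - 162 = 9*t^3 - 53*t^2 - 1221*t - 135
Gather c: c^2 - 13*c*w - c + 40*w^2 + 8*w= c^2 + c*(-13*w - 1) + 40*w^2 + 8*w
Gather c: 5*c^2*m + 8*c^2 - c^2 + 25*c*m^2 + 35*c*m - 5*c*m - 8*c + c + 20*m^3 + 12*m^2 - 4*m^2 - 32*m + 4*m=c^2*(5*m + 7) + c*(25*m^2 + 30*m - 7) + 20*m^3 + 8*m^2 - 28*m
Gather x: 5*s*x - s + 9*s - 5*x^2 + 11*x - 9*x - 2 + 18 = 8*s - 5*x^2 + x*(5*s + 2) + 16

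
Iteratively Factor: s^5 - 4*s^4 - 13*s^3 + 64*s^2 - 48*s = (s - 4)*(s^4 - 13*s^2 + 12*s) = (s - 4)*(s + 4)*(s^3 - 4*s^2 + 3*s) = s*(s - 4)*(s + 4)*(s^2 - 4*s + 3) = s*(s - 4)*(s - 1)*(s + 4)*(s - 3)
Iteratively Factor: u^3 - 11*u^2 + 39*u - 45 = (u - 5)*(u^2 - 6*u + 9) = (u - 5)*(u - 3)*(u - 3)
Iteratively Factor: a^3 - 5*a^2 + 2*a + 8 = (a + 1)*(a^2 - 6*a + 8) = (a - 4)*(a + 1)*(a - 2)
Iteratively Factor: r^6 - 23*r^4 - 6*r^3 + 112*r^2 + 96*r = (r - 4)*(r^5 + 4*r^4 - 7*r^3 - 34*r^2 - 24*r) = (r - 4)*(r + 1)*(r^4 + 3*r^3 - 10*r^2 - 24*r) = (r - 4)*(r - 3)*(r + 1)*(r^3 + 6*r^2 + 8*r) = r*(r - 4)*(r - 3)*(r + 1)*(r^2 + 6*r + 8) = r*(r - 4)*(r - 3)*(r + 1)*(r + 4)*(r + 2)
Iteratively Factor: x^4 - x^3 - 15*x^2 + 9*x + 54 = (x + 3)*(x^3 - 4*x^2 - 3*x + 18) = (x - 3)*(x + 3)*(x^2 - x - 6) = (x - 3)*(x + 2)*(x + 3)*(x - 3)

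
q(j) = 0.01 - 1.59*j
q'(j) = -1.59000000000000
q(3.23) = -5.13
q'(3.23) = -1.59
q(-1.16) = 1.85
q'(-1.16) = -1.59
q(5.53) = -8.78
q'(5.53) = -1.59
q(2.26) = -3.58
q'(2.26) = -1.59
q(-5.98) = 9.52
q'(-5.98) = -1.59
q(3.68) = -5.84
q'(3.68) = -1.59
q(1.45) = -2.30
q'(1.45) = -1.59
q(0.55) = -0.86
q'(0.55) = -1.59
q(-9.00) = 14.32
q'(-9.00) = -1.59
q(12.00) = -19.07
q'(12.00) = -1.59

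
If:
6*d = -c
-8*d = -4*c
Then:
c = 0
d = 0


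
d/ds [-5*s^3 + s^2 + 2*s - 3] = -15*s^2 + 2*s + 2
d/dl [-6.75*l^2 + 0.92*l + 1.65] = 0.92 - 13.5*l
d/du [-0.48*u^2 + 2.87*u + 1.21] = 2.87 - 0.96*u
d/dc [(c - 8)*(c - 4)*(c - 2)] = 3*c^2 - 28*c + 56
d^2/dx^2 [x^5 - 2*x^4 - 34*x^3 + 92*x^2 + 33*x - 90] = 20*x^3 - 24*x^2 - 204*x + 184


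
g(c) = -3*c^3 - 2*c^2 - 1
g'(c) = -9*c^2 - 4*c = c*(-9*c - 4)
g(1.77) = -23.90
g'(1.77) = -35.28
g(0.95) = -5.38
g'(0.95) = -11.92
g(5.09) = -448.43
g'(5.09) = -253.53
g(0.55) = -2.10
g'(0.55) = -4.92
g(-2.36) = 27.29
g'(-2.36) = -40.69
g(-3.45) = 98.39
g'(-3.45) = -93.32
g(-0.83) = -0.66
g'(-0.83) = -2.88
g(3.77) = -190.17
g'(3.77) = -143.00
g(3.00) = -100.00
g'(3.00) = -93.00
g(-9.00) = 2024.00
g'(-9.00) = -693.00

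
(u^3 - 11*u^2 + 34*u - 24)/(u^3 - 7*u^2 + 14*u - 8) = (u - 6)/(u - 2)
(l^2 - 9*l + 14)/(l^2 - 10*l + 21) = (l - 2)/(l - 3)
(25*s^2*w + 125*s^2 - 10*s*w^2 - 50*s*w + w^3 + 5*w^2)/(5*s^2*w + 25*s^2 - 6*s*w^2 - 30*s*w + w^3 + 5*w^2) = (5*s - w)/(s - w)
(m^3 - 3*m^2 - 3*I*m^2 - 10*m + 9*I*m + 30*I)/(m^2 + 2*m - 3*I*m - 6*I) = m - 5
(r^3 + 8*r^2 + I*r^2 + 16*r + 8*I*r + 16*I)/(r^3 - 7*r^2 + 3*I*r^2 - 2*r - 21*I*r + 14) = (r^2 + 8*r + 16)/(r^2 + r*(-7 + 2*I) - 14*I)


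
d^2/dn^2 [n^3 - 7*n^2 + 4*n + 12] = 6*n - 14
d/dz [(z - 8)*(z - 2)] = 2*z - 10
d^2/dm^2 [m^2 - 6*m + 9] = 2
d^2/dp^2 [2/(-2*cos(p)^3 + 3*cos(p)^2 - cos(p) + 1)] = 2*((-5*cos(p) + 12*cos(2*p) - 9*cos(3*p))*(2*cos(p)^3 - 3*cos(p)^2 + cos(p) - 1)/2 - 2*(6*cos(p)^2 - 6*cos(p) + 1)^2*sin(p)^2)/(2*cos(p)^3 - 3*cos(p)^2 + cos(p) - 1)^3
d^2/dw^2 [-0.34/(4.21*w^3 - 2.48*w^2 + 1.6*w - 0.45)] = ((8.5884*w - 1.6864)*(4.21*w^3 - 2.48*w^2 + 1.6*w - 0.45) - 0.34*(12.63*w^2 - 4.96*w + 1.6)*(25.26*w^2 - 9.92*w + 3.2))/(4.21*w^3 - 2.48*w^2 + 1.6*w - 0.45)^3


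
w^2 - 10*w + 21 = (w - 7)*(w - 3)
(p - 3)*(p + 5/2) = p^2 - p/2 - 15/2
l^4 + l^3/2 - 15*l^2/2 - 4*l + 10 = (l - 5/2)*(l - 1)*(l + 2)^2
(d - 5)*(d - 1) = d^2 - 6*d + 5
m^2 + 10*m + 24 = (m + 4)*(m + 6)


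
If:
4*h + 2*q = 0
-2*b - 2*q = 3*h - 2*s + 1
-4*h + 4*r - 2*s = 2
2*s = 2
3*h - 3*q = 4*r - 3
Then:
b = 3/5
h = 1/5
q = -2/5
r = 6/5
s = 1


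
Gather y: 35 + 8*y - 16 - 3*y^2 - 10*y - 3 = -3*y^2 - 2*y + 16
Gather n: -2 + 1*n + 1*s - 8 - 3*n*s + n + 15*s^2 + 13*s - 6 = n*(2 - 3*s) + 15*s^2 + 14*s - 16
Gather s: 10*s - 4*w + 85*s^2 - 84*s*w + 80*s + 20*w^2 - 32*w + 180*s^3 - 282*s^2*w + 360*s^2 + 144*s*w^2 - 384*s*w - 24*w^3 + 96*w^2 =180*s^3 + s^2*(445 - 282*w) + s*(144*w^2 - 468*w + 90) - 24*w^3 + 116*w^2 - 36*w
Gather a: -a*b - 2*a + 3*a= a*(1 - b)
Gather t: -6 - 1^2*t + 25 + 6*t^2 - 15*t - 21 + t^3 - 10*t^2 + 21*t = t^3 - 4*t^2 + 5*t - 2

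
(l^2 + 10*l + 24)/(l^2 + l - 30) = (l + 4)/(l - 5)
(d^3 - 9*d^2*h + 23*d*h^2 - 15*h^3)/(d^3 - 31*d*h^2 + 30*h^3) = (d - 3*h)/(d + 6*h)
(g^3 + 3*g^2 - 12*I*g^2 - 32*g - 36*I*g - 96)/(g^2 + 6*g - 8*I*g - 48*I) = (g^2 + g*(3 - 4*I) - 12*I)/(g + 6)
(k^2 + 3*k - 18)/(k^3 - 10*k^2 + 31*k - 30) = (k + 6)/(k^2 - 7*k + 10)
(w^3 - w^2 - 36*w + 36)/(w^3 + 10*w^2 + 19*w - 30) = (w - 6)/(w + 5)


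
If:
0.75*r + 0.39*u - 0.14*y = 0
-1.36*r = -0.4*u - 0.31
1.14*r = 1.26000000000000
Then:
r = 1.11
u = 2.98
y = 14.23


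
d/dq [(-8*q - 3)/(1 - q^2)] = 2*(4*q^2 - q*(8*q + 3) - 4)/(q^2 - 1)^2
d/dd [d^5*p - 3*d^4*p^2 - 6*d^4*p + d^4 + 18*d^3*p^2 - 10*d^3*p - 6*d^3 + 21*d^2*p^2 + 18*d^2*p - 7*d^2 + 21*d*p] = 5*d^4*p - 12*d^3*p^2 - 24*d^3*p + 4*d^3 + 54*d^2*p^2 - 30*d^2*p - 18*d^2 + 42*d*p^2 + 36*d*p - 14*d + 21*p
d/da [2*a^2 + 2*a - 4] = 4*a + 2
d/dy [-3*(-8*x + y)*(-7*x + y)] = 45*x - 6*y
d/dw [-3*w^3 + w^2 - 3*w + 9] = -9*w^2 + 2*w - 3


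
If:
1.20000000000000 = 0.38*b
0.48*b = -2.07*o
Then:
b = 3.16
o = -0.73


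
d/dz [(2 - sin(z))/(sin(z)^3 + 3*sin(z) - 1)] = (2*sin(z)^3 - 6*sin(z)^2 - 5)*cos(z)/(sin(z)^3 + 3*sin(z) - 1)^2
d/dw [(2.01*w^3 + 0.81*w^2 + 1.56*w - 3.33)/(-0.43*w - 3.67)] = (-1.7286*w^3 - 22.4784*w^2 - 5.9454*w - 7.1571)/(0.1849*w^2 + 3.1562*w + 13.4689)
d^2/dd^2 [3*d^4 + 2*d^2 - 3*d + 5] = 36*d^2 + 4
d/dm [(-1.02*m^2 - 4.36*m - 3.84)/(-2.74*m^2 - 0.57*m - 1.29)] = (-11.365*m^2 - 18.4116*m + 3.4356)/(7.5076*m^4 + 3.1236*m^3 + 7.3941*m^2 + 1.4706*m + 1.6641)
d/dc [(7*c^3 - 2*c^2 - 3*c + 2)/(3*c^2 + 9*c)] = (7*c^4 + 42*c^3 - 3*c^2 - 4*c - 6)/(3*c^2*(c^2 + 6*c + 9))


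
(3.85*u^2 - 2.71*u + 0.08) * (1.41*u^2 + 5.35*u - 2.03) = 5.4285*u^4 + 16.7764*u^3 - 22.2012*u^2 + 5.9293*u - 0.1624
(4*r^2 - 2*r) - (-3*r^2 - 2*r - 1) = 7*r^2 + 1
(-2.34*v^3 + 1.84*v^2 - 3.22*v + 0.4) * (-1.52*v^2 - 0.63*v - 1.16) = 3.5568*v^5 - 1.3226*v^4 + 6.4496*v^3 - 0.7138*v^2 + 3.4832*v - 0.464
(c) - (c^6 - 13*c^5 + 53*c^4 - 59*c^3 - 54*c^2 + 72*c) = -c^6 + 13*c^5 - 53*c^4 + 59*c^3 + 54*c^2 - 71*c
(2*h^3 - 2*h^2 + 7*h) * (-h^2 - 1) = -2*h^5 + 2*h^4 - 9*h^3 + 2*h^2 - 7*h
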